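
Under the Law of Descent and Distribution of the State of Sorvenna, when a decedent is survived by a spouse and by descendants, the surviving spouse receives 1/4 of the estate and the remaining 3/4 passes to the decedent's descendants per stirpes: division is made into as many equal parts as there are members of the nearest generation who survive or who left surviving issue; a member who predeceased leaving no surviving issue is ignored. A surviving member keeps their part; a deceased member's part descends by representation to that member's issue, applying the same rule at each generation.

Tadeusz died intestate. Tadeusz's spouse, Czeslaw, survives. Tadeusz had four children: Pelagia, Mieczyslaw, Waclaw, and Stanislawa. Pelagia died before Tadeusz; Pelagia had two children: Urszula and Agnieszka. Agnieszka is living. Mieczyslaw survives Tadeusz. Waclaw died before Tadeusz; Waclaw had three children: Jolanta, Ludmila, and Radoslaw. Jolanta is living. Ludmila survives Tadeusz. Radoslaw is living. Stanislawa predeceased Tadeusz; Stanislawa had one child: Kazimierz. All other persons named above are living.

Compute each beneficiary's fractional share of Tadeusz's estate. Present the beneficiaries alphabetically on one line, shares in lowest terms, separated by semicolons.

Czeslaw, as surviving spouse, takes 1/4.
The remaining 3/4 passes to Tadeusz's descendants per stirpes.
The 3/4 is divided into 4 equal shares of 3/16 among Pelagia, Mieczyslaw, Waclaw, Stanislawa.
Pelagia predeceased; the 3/16 allotted to Pelagia's branch passes to Pelagia's issue by representation.
The 3/16 is divided into 2 equal shares of 3/32 among Urszula, Agnieszka.
Urszula is living and takes 3/32.
Agnieszka is living and takes 3/32.
Mieczyslaw is living and takes 3/16.
Waclaw predeceased; the 3/16 allotted to Waclaw's branch passes to Waclaw's issue by representation.
The 3/16 is divided into 3 equal shares of 1/16 among Jolanta, Ludmila, Radoslaw.
Jolanta is living and takes 1/16.
Ludmila is living and takes 1/16.
Radoslaw is living and takes 1/16.
Stanislawa predeceased; the 3/16 allotted to Stanislawa's branch passes to Stanislawa's issue by representation.
Kazimierz is the sole taker at this level and receives the full 3/16.

Agnieszka 3/32; Czeslaw 1/4; Jolanta 1/16; Kazimierz 3/16; Ludmila 1/16; Mieczyslaw 3/16; Radoslaw 1/16; Urszula 3/32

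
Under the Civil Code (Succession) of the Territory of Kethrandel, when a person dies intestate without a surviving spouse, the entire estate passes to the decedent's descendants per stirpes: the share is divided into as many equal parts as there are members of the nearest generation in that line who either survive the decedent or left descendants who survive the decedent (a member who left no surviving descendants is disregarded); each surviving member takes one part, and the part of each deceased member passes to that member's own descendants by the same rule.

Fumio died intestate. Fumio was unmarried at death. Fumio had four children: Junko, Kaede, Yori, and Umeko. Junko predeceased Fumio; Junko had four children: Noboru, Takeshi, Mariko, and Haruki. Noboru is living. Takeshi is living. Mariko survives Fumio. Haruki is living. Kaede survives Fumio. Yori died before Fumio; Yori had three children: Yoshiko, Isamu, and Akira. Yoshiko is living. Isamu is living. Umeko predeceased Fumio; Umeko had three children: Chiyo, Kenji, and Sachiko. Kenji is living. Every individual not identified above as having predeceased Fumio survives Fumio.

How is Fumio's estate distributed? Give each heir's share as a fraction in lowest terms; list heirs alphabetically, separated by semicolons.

Akira 1/12; Chiyo 1/12; Haruki 1/16; Isamu 1/12; Kaede 1/4; Kenji 1/12; Mariko 1/16; Noboru 1/16; Sachiko 1/12; Takeshi 1/16; Yoshiko 1/12

There is no surviving spouse, so the entire estate passes to Fumio's descendants per stirpes.
The estate is divided into 4 equal shares of 1/4 among Junko, Kaede, Yori, Umeko.
Junko predeceased; the 1/4 allotted to Junko's branch passes to Junko's issue by representation.
The 1/4 is divided into 4 equal shares of 1/16 among Noboru, Takeshi, Mariko, Haruki.
Noboru is living and takes 1/16.
Takeshi is living and takes 1/16.
Mariko is living and takes 1/16.
Haruki is living and takes 1/16.
Kaede is living and takes 1/4.
Yori predeceased; the 1/4 allotted to Yori's branch passes to Yori's issue by representation.
The 1/4 is divided into 3 equal shares of 1/12 among Yoshiko, Isamu, Akira.
Yoshiko is living and takes 1/12.
Isamu is living and takes 1/12.
Akira is living and takes 1/12.
Umeko predeceased; the 1/4 allotted to Umeko's branch passes to Umeko's issue by representation.
The 1/4 is divided into 3 equal shares of 1/12 among Chiyo, Kenji, Sachiko.
Chiyo is living and takes 1/12.
Kenji is living and takes 1/12.
Sachiko is living and takes 1/12.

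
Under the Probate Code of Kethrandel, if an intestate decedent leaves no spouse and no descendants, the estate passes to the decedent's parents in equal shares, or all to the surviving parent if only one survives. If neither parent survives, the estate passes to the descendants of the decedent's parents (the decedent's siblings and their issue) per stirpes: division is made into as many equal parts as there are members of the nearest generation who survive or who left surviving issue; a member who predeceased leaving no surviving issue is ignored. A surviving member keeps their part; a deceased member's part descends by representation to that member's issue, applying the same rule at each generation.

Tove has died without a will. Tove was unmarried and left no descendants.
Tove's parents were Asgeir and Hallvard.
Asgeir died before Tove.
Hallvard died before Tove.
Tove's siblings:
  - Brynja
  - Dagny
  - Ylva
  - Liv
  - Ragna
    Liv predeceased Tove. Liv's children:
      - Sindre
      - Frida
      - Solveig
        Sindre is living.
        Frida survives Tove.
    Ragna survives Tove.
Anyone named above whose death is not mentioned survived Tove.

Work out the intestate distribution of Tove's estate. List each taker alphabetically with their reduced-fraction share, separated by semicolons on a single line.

Brynja 1/5; Dagny 1/5; Frida 1/15; Ragna 1/5; Sindre 1/15; Solveig 1/15; Ylva 1/5

Neither parent survives and there are no descendants, so the estate passes to Tove's siblings and their issue per stirpes.
The estate is divided into 5 equal shares of 1/5 among Brynja, Dagny, Ylva, Liv, Ragna.
Brynja is living and takes 1/5.
Dagny is living and takes 1/5.
Ylva is living and takes 1/5.
Liv predeceased; the 1/5 allotted to Liv's branch passes to Liv's issue by representation.
The 1/5 is divided into 3 equal shares of 1/15 among Sindre, Frida, Solveig.
Sindre is living and takes 1/15.
Frida is living and takes 1/15.
Solveig is living and takes 1/15.
Ragna is living and takes 1/5.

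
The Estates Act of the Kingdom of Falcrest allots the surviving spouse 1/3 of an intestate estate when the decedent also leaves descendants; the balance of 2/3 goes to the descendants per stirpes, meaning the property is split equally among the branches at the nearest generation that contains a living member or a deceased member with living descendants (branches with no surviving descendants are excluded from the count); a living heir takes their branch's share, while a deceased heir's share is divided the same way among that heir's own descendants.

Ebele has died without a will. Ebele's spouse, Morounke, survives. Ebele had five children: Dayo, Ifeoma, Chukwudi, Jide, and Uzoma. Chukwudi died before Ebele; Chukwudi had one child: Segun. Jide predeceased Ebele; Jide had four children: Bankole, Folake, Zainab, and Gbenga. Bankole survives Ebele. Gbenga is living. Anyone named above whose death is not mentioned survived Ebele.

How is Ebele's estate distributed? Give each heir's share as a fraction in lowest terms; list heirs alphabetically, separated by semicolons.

Bankole 1/30; Dayo 2/15; Folake 1/30; Gbenga 1/30; Ifeoma 2/15; Morounke 1/3; Segun 2/15; Uzoma 2/15; Zainab 1/30

Morounke, as surviving spouse, takes 1/3.
The remaining 2/3 passes to Ebele's descendants per stirpes.
The 2/3 is divided into 5 equal shares of 2/15 among Dayo, Ifeoma, Chukwudi, Jide, Uzoma.
Dayo is living and takes 2/15.
Ifeoma is living and takes 2/15.
Chukwudi predeceased; the 2/15 allotted to Chukwudi's branch passes to Chukwudi's issue by representation.
Segun is the sole taker at this level and receives the full 2/15.
Jide predeceased; the 2/15 allotted to Jide's branch passes to Jide's issue by representation.
The 2/15 is divided into 4 equal shares of 1/30 among Bankole, Folake, Zainab, Gbenga.
Bankole is living and takes 1/30.
Folake is living and takes 1/30.
Zainab is living and takes 1/30.
Gbenga is living and takes 1/30.
Uzoma is living and takes 2/15.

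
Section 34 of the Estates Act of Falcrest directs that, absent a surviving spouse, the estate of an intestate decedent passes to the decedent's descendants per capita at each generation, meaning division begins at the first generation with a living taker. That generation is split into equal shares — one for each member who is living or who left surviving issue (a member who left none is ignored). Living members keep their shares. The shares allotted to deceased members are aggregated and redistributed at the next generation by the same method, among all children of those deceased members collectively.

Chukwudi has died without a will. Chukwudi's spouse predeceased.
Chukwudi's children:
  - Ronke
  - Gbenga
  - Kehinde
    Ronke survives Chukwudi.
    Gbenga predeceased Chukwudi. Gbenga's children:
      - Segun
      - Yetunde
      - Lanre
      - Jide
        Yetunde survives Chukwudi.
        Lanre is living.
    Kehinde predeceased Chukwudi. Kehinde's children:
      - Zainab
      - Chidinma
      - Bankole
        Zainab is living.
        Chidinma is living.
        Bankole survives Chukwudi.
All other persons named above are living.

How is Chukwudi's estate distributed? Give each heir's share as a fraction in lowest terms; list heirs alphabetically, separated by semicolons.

There is no surviving spouse, so the entire estate passes to Chukwudi's descendants per capita at each generation.
At generation 1 (Ronke, Gbenga, Kehinde) there are 3 shares of (1)/3 = 1/3 each.
Living: Ronke — each takes 1/3.
Deceased: Gbenga and Kehinde. Their combined 2/3 is pooled and carried to generation 2.
At generation 2 (Segun, Yetunde, Lanre, Jide, Zainab, Chidinma, Bankole) there are 7 shares of (2/3)/7 = 2/21 each.
Living: Segun, Yetunde, Lanre, Jide, Zainab, Chidinma, and Bankole — each takes 2/21.

Bankole 2/21; Chidinma 2/21; Jide 2/21; Lanre 2/21; Ronke 1/3; Segun 2/21; Yetunde 2/21; Zainab 2/21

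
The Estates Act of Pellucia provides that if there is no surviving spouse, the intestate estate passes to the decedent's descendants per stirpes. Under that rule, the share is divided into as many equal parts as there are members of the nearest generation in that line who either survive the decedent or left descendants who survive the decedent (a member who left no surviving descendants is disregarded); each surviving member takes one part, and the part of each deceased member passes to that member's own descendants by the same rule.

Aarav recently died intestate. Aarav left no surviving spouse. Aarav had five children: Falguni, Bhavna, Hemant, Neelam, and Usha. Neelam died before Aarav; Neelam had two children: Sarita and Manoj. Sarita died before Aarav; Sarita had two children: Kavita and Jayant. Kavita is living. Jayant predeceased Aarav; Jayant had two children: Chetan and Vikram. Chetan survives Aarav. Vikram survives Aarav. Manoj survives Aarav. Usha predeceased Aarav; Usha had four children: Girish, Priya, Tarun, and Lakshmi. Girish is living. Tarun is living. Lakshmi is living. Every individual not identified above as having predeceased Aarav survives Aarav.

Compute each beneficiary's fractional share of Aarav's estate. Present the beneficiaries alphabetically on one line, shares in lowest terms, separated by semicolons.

There is no surviving spouse, so the entire estate passes to Aarav's descendants per stirpes.
The estate is divided into 5 equal shares of 1/5 among Falguni, Bhavna, Hemant, Neelam, Usha.
Falguni is living and takes 1/5.
Bhavna is living and takes 1/5.
Hemant is living and takes 1/5.
Neelam predeceased; the 1/5 allotted to Neelam's branch passes to Neelam's issue by representation.
The 1/5 is divided into 2 equal shares of 1/10 among Sarita, Manoj.
Sarita predeceased; the 1/10 allotted to Sarita's branch passes to Sarita's issue by representation.
The 1/10 is divided into 2 equal shares of 1/20 among Kavita, Jayant.
Kavita is living and takes 1/20.
Jayant predeceased; the 1/20 allotted to Jayant's branch passes to Jayant's issue by representation.
The 1/20 is divided into 2 equal shares of 1/40 among Chetan, Vikram.
Chetan is living and takes 1/40.
Vikram is living and takes 1/40.
Manoj is living and takes 1/10.
Usha predeceased; the 1/5 allotted to Usha's branch passes to Usha's issue by representation.
The 1/5 is divided into 4 equal shares of 1/20 among Girish, Priya, Tarun, Lakshmi.
Girish is living and takes 1/20.
Priya is living and takes 1/20.
Tarun is living and takes 1/20.
Lakshmi is living and takes 1/20.

Bhavna 1/5; Chetan 1/40; Falguni 1/5; Girish 1/20; Hemant 1/5; Kavita 1/20; Lakshmi 1/20; Manoj 1/10; Priya 1/20; Tarun 1/20; Vikram 1/40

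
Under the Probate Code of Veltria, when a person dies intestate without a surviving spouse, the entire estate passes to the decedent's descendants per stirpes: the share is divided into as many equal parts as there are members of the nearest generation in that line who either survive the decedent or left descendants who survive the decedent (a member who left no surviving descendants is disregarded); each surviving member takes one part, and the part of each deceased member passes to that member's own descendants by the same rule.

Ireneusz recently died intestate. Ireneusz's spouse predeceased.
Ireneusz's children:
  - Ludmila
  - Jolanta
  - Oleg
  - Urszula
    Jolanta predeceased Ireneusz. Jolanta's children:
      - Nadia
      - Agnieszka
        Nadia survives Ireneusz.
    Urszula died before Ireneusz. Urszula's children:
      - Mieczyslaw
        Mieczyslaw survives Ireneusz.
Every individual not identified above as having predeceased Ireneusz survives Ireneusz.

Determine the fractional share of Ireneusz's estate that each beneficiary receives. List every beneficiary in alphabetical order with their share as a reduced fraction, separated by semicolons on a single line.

There is no surviving spouse, so the entire estate passes to Ireneusz's descendants per stirpes.
The estate is divided into 4 equal shares of 1/4 among Ludmila, Jolanta, Oleg, Urszula.
Ludmila is living and takes 1/4.
Jolanta predeceased; the 1/4 allotted to Jolanta's branch passes to Jolanta's issue by representation.
The 1/4 is divided into 2 equal shares of 1/8 among Nadia, Agnieszka.
Nadia is living and takes 1/8.
Agnieszka is living and takes 1/8.
Oleg is living and takes 1/4.
Urszula predeceased; the 1/4 allotted to Urszula's branch passes to Urszula's issue by representation.
Mieczyslaw is the sole taker at this level and receives the full 1/4.

Agnieszka 1/8; Ludmila 1/4; Mieczyslaw 1/4; Nadia 1/8; Oleg 1/4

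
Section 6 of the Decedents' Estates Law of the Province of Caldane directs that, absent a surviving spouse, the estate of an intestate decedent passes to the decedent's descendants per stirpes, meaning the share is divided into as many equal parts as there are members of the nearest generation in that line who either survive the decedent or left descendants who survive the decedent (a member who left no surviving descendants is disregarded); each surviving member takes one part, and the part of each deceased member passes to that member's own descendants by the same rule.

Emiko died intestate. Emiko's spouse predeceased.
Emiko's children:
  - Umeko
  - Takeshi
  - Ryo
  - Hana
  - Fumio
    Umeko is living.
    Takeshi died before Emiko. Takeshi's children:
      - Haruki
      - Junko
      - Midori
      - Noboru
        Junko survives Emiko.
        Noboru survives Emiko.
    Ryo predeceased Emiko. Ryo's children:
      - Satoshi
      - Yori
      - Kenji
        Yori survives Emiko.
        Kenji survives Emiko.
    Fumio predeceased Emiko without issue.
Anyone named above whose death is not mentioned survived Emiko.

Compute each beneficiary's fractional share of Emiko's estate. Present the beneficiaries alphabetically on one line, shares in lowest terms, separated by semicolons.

There is no surviving spouse, so the entire estate passes to Emiko's descendants per stirpes.
Fumio left no surviving issue, so that branch lapses and is disregarded.
The estate is divided into 4 equal shares of 1/4 among Umeko, Takeshi, Ryo, Hana.
Umeko is living and takes 1/4.
Takeshi predeceased; the 1/4 allotted to Takeshi's branch passes to Takeshi's issue by representation.
The 1/4 is divided into 4 equal shares of 1/16 among Haruki, Junko, Midori, Noboru.
Haruki is living and takes 1/16.
Junko is living and takes 1/16.
Midori is living and takes 1/16.
Noboru is living and takes 1/16.
Ryo predeceased; the 1/4 allotted to Ryo's branch passes to Ryo's issue by representation.
The 1/4 is divided into 3 equal shares of 1/12 among Satoshi, Yori, Kenji.
Satoshi is living and takes 1/12.
Yori is living and takes 1/12.
Kenji is living and takes 1/12.
Hana is living and takes 1/4.

Hana 1/4; Haruki 1/16; Junko 1/16; Kenji 1/12; Midori 1/16; Noboru 1/16; Satoshi 1/12; Umeko 1/4; Yori 1/12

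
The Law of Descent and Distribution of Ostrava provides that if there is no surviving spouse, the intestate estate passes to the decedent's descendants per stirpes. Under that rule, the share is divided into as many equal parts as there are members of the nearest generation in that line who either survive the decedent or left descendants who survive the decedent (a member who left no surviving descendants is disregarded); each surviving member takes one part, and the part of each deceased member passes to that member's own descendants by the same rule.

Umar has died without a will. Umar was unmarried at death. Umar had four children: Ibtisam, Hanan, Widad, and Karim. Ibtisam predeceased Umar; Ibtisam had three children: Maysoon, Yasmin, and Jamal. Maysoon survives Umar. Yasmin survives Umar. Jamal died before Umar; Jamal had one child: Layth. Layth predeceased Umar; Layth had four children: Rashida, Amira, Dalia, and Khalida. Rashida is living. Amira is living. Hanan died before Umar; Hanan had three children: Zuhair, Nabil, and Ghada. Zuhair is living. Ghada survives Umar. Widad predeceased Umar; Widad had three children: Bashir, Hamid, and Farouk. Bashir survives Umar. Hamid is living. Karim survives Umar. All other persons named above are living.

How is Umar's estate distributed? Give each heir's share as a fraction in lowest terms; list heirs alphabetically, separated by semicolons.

There is no surviving spouse, so the entire estate passes to Umar's descendants per stirpes.
The estate is divided into 4 equal shares of 1/4 among Ibtisam, Hanan, Widad, Karim.
Ibtisam predeceased; the 1/4 allotted to Ibtisam's branch passes to Ibtisam's issue by representation.
The 1/4 is divided into 3 equal shares of 1/12 among Maysoon, Yasmin, Jamal.
Maysoon is living and takes 1/12.
Yasmin is living and takes 1/12.
Jamal predeceased; the 1/12 allotted to Jamal's branch passes to Jamal's issue by representation.
Layth's line is the sole branch at this level, so the full 1/12 passes to Layth's issue by representation.
The 1/12 is divided into 4 equal shares of 1/48 among Rashida, Amira, Dalia, Khalida.
Rashida is living and takes 1/48.
Amira is living and takes 1/48.
Dalia is living and takes 1/48.
Khalida is living and takes 1/48.
Hanan predeceased; the 1/4 allotted to Hanan's branch passes to Hanan's issue by representation.
The 1/4 is divided into 3 equal shares of 1/12 among Zuhair, Nabil, Ghada.
Zuhair is living and takes 1/12.
Nabil is living and takes 1/12.
Ghada is living and takes 1/12.
Widad predeceased; the 1/4 allotted to Widad's branch passes to Widad's issue by representation.
The 1/4 is divided into 3 equal shares of 1/12 among Bashir, Hamid, Farouk.
Bashir is living and takes 1/12.
Hamid is living and takes 1/12.
Farouk is living and takes 1/12.
Karim is living and takes 1/4.

Amira 1/48; Bashir 1/12; Dalia 1/48; Farouk 1/12; Ghada 1/12; Hamid 1/12; Karim 1/4; Khalida 1/48; Maysoon 1/12; Nabil 1/12; Rashida 1/48; Yasmin 1/12; Zuhair 1/12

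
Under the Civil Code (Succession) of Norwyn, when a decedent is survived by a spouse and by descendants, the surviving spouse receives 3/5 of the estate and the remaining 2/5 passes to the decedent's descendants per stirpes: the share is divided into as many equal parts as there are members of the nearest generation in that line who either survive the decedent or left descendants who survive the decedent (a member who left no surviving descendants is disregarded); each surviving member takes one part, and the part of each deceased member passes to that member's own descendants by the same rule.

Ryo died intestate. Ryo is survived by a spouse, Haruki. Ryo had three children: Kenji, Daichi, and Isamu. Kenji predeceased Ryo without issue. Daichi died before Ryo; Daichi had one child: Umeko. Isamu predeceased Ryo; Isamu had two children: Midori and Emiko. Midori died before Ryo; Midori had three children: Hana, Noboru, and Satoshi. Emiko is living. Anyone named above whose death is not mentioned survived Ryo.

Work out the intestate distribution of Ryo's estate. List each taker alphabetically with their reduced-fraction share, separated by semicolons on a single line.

Haruki, as surviving spouse, takes 3/5.
The remaining 2/5 passes to Ryo's descendants per stirpes.
Kenji left no surviving issue, so that branch lapses and is disregarded.
The 2/5 is divided into 2 equal shares of 1/5 among Daichi, Isamu.
Daichi predeceased; the 1/5 allotted to Daichi's branch passes to Daichi's issue by representation.
Umeko is the sole taker at this level and receives the full 1/5.
Isamu predeceased; the 1/5 allotted to Isamu's branch passes to Isamu's issue by representation.
The 1/5 is divided into 2 equal shares of 1/10 among Midori, Emiko.
Midori predeceased; the 1/10 allotted to Midori's branch passes to Midori's issue by representation.
The 1/10 is divided into 3 equal shares of 1/30 among Hana, Noboru, Satoshi.
Hana is living and takes 1/30.
Noboru is living and takes 1/30.
Satoshi is living and takes 1/30.
Emiko is living and takes 1/10.

Emiko 1/10; Hana 1/30; Haruki 3/5; Noboru 1/30; Satoshi 1/30; Umeko 1/5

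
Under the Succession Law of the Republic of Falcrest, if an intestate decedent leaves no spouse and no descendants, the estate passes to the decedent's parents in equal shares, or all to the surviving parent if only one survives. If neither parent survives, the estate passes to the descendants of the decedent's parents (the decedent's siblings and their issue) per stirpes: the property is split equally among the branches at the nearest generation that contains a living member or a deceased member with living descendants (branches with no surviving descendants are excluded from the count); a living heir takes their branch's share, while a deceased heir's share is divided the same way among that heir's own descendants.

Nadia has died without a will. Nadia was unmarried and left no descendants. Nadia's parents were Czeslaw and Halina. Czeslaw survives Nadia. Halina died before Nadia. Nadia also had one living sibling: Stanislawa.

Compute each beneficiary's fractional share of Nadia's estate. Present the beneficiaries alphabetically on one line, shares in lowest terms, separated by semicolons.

Czeslaw 1

Only one parent, Czeslaw, survives, so Czeslaw takes the entire estate. The siblings take nothing because a surviving parent has priority.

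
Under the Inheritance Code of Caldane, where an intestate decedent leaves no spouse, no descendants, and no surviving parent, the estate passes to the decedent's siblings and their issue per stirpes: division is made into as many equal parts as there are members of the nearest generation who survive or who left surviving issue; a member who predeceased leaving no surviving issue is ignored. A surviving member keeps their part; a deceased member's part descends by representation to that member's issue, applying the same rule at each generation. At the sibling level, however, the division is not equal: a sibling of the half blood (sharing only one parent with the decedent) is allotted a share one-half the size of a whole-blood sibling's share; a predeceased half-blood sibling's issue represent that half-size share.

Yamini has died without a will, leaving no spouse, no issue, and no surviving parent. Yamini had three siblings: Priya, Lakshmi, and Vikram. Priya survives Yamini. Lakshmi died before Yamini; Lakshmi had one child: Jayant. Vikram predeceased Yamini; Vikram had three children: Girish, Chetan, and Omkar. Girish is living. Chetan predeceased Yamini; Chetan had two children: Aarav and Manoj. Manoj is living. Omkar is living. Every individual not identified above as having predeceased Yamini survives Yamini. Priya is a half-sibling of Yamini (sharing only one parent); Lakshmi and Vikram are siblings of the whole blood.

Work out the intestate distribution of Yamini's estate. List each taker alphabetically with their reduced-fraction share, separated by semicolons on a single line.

Aarav 1/15; Girish 2/15; Jayant 2/5; Manoj 1/15; Omkar 2/15; Priya 1/5

No spouse, descendants, or parent survives, so the estate passes to Yamini's siblings per stirpes.
Half-blood siblings count for one-half the weight of whole-blood siblings at the initial division.
Dividing 1 in proportion to weights (total weight 5/2): Priya (weight 1/2) → 1/5; Lakshmi (weight 1) → 2/5; Vikram (weight 1) → 2/5.
Priya is living and takes 1/5.
Lakshmi predeceased; the 2/5 allotted to Lakshmi's branch passes to Lakshmi's issue by representation.
Jayant is the sole taker at this level and receives the full 2/5.
Vikram predeceased; the 2/5 allotted to Vikram's branch passes to Vikram's issue by representation.
The 2/5 is divided into 3 equal shares of 2/15 among Girish, Chetan, Omkar.
Girish is living and takes 2/15.
Chetan predeceased; the 2/15 allotted to Chetan's branch passes to Chetan's issue by representation.
The 2/15 is divided into 2 equal shares of 1/15 among Aarav, Manoj.
Aarav is living and takes 1/15.
Manoj is living and takes 1/15.
Omkar is living and takes 2/15.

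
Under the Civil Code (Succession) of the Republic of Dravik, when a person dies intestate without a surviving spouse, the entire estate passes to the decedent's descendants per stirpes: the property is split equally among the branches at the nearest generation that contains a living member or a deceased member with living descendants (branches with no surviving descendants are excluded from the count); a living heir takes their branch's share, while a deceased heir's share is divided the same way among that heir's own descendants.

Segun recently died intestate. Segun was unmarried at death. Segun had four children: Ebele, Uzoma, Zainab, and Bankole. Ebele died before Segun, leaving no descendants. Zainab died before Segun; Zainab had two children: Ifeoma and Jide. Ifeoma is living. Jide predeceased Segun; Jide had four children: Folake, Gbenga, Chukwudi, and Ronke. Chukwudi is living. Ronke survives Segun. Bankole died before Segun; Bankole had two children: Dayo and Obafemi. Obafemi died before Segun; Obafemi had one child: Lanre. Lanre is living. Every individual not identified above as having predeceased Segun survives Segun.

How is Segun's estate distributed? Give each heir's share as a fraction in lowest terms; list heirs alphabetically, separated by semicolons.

Chukwudi 1/24; Dayo 1/6; Folake 1/24; Gbenga 1/24; Ifeoma 1/6; Lanre 1/6; Ronke 1/24; Uzoma 1/3

There is no surviving spouse, so the entire estate passes to Segun's descendants per stirpes.
Ebele left no surviving issue, so that branch lapses and is disregarded.
The estate is divided into 3 equal shares of 1/3 among Uzoma, Zainab, Bankole.
Uzoma is living and takes 1/3.
Zainab predeceased; the 1/3 allotted to Zainab's branch passes to Zainab's issue by representation.
The 1/3 is divided into 2 equal shares of 1/6 among Ifeoma, Jide.
Ifeoma is living and takes 1/6.
Jide predeceased; the 1/6 allotted to Jide's branch passes to Jide's issue by representation.
The 1/6 is divided into 4 equal shares of 1/24 among Folake, Gbenga, Chukwudi, Ronke.
Folake is living and takes 1/24.
Gbenga is living and takes 1/24.
Chukwudi is living and takes 1/24.
Ronke is living and takes 1/24.
Bankole predeceased; the 1/3 allotted to Bankole's branch passes to Bankole's issue by representation.
The 1/3 is divided into 2 equal shares of 1/6 among Dayo, Obafemi.
Dayo is living and takes 1/6.
Obafemi predeceased; the 1/6 allotted to Obafemi's branch passes to Obafemi's issue by representation.
Lanre is the sole taker at this level and receives the full 1/6.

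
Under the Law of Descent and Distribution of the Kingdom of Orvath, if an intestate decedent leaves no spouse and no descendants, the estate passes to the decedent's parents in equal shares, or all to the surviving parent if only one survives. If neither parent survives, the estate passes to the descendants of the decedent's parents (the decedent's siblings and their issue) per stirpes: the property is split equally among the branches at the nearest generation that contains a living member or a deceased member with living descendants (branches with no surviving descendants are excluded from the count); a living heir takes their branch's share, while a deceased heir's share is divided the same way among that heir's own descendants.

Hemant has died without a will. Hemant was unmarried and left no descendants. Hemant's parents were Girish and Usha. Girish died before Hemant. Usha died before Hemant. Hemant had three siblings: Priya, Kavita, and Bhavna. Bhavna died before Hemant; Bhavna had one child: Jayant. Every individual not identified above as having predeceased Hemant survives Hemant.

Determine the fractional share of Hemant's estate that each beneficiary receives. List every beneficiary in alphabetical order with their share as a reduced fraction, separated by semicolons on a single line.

Jayant 1/3; Kavita 1/3; Priya 1/3

Neither parent survives and there are no descendants, so the estate passes to Hemant's siblings and their issue per stirpes.
The estate is divided into 3 equal shares of 1/3 among Priya, Kavita, Bhavna.
Priya is living and takes 1/3.
Kavita is living and takes 1/3.
Bhavna predeceased; the 1/3 allotted to Bhavna's branch passes to Bhavna's issue by representation.
Jayant is the sole taker at this level and receives the full 1/3.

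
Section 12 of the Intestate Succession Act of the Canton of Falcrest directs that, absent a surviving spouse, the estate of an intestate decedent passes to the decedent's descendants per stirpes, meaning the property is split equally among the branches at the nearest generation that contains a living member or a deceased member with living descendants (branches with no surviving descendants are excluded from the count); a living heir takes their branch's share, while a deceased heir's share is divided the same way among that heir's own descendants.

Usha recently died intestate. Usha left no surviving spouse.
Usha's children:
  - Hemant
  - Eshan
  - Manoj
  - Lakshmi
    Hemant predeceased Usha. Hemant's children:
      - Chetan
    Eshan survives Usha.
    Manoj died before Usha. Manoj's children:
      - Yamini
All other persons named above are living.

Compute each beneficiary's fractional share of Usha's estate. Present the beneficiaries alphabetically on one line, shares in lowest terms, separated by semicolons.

There is no surviving spouse, so the entire estate passes to Usha's descendants per stirpes.
The estate is divided into 4 equal shares of 1/4 among Hemant, Eshan, Manoj, Lakshmi.
Hemant predeceased; the 1/4 allotted to Hemant's branch passes to Hemant's issue by representation.
Chetan is the sole taker at this level and receives the full 1/4.
Eshan is living and takes 1/4.
Manoj predeceased; the 1/4 allotted to Manoj's branch passes to Manoj's issue by representation.
Yamini is the sole taker at this level and receives the full 1/4.
Lakshmi is living and takes 1/4.

Chetan 1/4; Eshan 1/4; Lakshmi 1/4; Yamini 1/4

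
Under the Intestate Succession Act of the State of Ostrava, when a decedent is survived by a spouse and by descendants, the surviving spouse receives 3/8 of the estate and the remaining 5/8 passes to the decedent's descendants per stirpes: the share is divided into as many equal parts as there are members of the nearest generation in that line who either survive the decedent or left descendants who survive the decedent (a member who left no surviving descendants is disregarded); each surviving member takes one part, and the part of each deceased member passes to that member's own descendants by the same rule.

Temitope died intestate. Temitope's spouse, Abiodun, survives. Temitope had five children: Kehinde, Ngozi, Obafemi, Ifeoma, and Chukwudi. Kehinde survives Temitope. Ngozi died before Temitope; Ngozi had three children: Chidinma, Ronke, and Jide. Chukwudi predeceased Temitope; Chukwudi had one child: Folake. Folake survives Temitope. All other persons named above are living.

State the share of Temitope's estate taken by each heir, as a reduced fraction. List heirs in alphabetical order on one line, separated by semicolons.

Abiodun, as surviving spouse, takes 3/8.
The remaining 5/8 passes to Temitope's descendants per stirpes.
The 5/8 is divided into 5 equal shares of 1/8 among Kehinde, Ngozi, Obafemi, Ifeoma, Chukwudi.
Kehinde is living and takes 1/8.
Ngozi predeceased; the 1/8 allotted to Ngozi's branch passes to Ngozi's issue by representation.
The 1/8 is divided into 3 equal shares of 1/24 among Chidinma, Ronke, Jide.
Chidinma is living and takes 1/24.
Ronke is living and takes 1/24.
Jide is living and takes 1/24.
Obafemi is living and takes 1/8.
Ifeoma is living and takes 1/8.
Chukwudi predeceased; the 1/8 allotted to Chukwudi's branch passes to Chukwudi's issue by representation.
Folake is the sole taker at this level and receives the full 1/8.

Abiodun 3/8; Chidinma 1/24; Folake 1/8; Ifeoma 1/8; Jide 1/24; Kehinde 1/8; Obafemi 1/8; Ronke 1/24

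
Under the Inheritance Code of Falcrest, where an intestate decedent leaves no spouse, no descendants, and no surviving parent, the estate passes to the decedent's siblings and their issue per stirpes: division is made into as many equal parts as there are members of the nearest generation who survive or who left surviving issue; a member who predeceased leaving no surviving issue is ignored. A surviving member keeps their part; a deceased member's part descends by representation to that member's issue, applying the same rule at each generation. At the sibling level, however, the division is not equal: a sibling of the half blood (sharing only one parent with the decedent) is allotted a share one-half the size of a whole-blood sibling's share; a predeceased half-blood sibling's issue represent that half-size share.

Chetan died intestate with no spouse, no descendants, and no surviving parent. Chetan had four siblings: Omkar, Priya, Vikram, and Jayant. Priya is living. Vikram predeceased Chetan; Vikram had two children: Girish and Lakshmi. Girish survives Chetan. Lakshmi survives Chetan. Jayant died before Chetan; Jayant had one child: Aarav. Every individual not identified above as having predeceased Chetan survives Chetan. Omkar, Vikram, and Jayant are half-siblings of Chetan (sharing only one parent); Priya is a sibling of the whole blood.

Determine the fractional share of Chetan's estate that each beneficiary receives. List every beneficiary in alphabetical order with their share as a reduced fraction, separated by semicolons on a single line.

Aarav 1/5; Girish 1/10; Lakshmi 1/10; Omkar 1/5; Priya 2/5

No spouse, descendants, or parent survives, so the estate passes to Chetan's siblings per stirpes.
Half-blood siblings count for one-half the weight of whole-blood siblings at the initial division.
Dividing 1 in proportion to weights (total weight 5/2): Omkar (weight 1/2) → 1/5; Priya (weight 1) → 2/5; Vikram (weight 1/2) → 1/5; Jayant (weight 1/2) → 1/5.
Omkar is living and takes 1/5.
Priya is living and takes 2/5.
Vikram predeceased; the 1/5 allotted to Vikram's branch passes to Vikram's issue by representation.
The 1/5 is divided into 2 equal shares of 1/10 among Girish, Lakshmi.
Girish is living and takes 1/10.
Lakshmi is living and takes 1/10.
Jayant predeceased; the 1/5 allotted to Jayant's branch passes to Jayant's issue by representation.
Aarav is the sole taker at this level and receives the full 1/5.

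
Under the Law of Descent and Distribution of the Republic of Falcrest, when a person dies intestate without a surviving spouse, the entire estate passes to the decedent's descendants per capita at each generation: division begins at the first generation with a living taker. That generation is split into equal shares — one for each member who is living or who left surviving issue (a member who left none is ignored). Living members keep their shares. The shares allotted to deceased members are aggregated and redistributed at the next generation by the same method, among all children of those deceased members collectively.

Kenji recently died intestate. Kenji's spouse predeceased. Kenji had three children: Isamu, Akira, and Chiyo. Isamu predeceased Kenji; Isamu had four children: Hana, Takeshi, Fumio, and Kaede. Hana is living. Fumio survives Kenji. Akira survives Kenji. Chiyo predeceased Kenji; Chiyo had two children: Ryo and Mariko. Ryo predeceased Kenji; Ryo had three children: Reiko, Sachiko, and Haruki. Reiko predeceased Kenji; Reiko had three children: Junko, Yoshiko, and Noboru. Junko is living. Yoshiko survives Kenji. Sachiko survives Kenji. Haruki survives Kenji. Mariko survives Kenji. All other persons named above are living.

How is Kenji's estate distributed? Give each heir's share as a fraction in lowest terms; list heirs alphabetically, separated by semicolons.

Akira 1/3; Fumio 1/9; Hana 1/9; Haruki 1/27; Junko 1/81; Kaede 1/9; Mariko 1/9; Noboru 1/81; Sachiko 1/27; Takeshi 1/9; Yoshiko 1/81

There is no surviving spouse, so the entire estate passes to Kenji's descendants per capita at each generation.
At generation 1 (Isamu, Akira, Chiyo) there are 3 shares of (1)/3 = 1/3 each.
Living: Akira — each takes 1/3.
Deceased: Isamu and Chiyo. Their combined 2/3 is pooled and carried to generation 2.
At generation 2 (Hana, Takeshi, Fumio, Kaede, Ryo, Mariko) there are 6 shares of (2/3)/6 = 1/9 each.
Living: Hana, Takeshi, Fumio, Kaede, and Mariko — each takes 1/9.
Deceased: Ryo. That 1/9 share is carried to generation 3.
At generation 3 (Reiko, Sachiko, Haruki) there are 3 shares of (1/9)/3 = 1/27 each.
Living: Sachiko and Haruki — each takes 1/27.
Deceased: Reiko. That 1/27 share is carried to generation 4.
At generation 4 (Junko, Yoshiko, Noboru) there are 3 shares of (1/27)/3 = 1/81 each.
Living: Junko, Yoshiko, and Noboru — each takes 1/81.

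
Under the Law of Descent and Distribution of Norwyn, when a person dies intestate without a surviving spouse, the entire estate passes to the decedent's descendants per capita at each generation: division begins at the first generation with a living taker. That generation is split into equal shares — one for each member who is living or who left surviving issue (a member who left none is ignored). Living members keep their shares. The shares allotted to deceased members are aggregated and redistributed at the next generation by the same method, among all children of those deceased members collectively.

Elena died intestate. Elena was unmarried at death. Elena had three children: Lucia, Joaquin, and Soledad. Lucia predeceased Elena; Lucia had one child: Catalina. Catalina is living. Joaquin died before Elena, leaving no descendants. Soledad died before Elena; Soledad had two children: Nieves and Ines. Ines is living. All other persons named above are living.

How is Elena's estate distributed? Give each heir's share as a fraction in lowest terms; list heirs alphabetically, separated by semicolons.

There is no surviving spouse, so the entire estate passes to Elena's descendants per capita at each generation.
No one at generation 1 (Lucia, Soledad) is living; moving to the next generation.
At generation 2 (Catalina, Nieves, Ines) there are 3 shares of (1)/3 = 1/3 each.
Living: Catalina, Nieves, and Ines — each takes 1/3.

Catalina 1/3; Ines 1/3; Nieves 1/3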